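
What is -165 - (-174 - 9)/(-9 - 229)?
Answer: -39453/238 ≈ -165.77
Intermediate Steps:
-165 - (-174 - 9)/(-9 - 229) = -165 - (-183)/(-238) = -165 - (-183)*(-1)/238 = -165 - 1*183/238 = -165 - 183/238 = -39453/238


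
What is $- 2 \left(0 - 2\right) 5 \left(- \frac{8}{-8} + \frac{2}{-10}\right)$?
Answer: $16$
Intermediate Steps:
$- 2 \left(0 - 2\right) 5 \left(- \frac{8}{-8} + \frac{2}{-10}\right) = \left(-2\right) \left(-2\right) 5 \left(\left(-8\right) \left(- \frac{1}{8}\right) + 2 \left(- \frac{1}{10}\right)\right) = 4 \cdot 5 \left(1 - \frac{1}{5}\right) = 20 \cdot \frac{4}{5} = 16$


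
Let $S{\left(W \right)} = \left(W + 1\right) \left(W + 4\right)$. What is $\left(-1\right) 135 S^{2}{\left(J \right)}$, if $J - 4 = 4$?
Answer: $-1574640$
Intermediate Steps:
$J = 8$ ($J = 4 + 4 = 8$)
$S{\left(W \right)} = \left(1 + W\right) \left(4 + W\right)$
$\left(-1\right) 135 S^{2}{\left(J \right)} = \left(-1\right) 135 \left(4 + 8^{2} + 5 \cdot 8\right)^{2} = - 135 \left(4 + 64 + 40\right)^{2} = - 135 \cdot 108^{2} = \left(-135\right) 11664 = -1574640$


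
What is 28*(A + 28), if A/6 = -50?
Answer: -7616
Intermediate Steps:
A = -300 (A = 6*(-50) = -300)
28*(A + 28) = 28*(-300 + 28) = 28*(-272) = -7616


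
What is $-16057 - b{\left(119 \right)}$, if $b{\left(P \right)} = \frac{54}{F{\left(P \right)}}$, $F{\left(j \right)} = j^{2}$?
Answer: $- \frac{227383231}{14161} \approx -16057.0$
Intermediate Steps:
$b{\left(P \right)} = \frac{54}{P^{2}}$
$-16057 - b{\left(119 \right)} = -16057 - \frac{54}{14161} = - \frac{227383231}{14161}$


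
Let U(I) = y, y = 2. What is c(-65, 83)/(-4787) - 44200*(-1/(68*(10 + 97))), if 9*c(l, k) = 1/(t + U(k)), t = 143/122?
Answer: 10837515596/1784023947 ≈ 6.0748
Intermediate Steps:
t = 143/122 (t = 143*(1/122) = 143/122 ≈ 1.1721)
U(I) = 2
c(l, k) = 122/3483 (c(l, k) = 1/(9*(143/122 + 2)) = 1/(9*(387/122)) = (1/9)*(122/387) = 122/3483)
c(-65, 83)/(-4787) - 44200*(-1/(68*(10 + 97))) = (122/3483)/(-4787) - 44200*(-1/(68*(10 + 97))) = (122/3483)*(-1/4787) - 44200/(107*(-68)) = -122/16673121 - 44200/(-7276) = -122/16673121 - 44200*(-1/7276) = -122/16673121 + 650/107 = 10837515596/1784023947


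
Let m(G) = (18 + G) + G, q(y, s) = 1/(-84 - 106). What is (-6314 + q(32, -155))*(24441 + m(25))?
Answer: -29402491449/190 ≈ -1.5475e+8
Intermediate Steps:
q(y, s) = -1/190 (q(y, s) = 1/(-190) = -1/190)
m(G) = 18 + 2*G
(-6314 + q(32, -155))*(24441 + m(25)) = (-6314 - 1/190)*(24441 + (18 + 2*25)) = -1199661*(24441 + (18 + 50))/190 = -1199661*(24441 + 68)/190 = -1199661/190*24509 = -29402491449/190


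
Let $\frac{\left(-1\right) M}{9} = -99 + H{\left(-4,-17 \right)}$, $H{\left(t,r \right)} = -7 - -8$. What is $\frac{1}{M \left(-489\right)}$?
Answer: $- \frac{1}{431298} \approx -2.3186 \cdot 10^{-6}$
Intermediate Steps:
$H{\left(t,r \right)} = 1$ ($H{\left(t,r \right)} = -7 + 8 = 1$)
$M = 882$ ($M = - 9 \left(-99 + 1\right) = \left(-9\right) \left(-98\right) = 882$)
$\frac{1}{M \left(-489\right)} = \frac{1}{882 \left(-489\right)} = \frac{1}{-431298} = - \frac{1}{431298}$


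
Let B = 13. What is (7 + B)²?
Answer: 400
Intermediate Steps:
(7 + B)² = (7 + 13)² = 20² = 400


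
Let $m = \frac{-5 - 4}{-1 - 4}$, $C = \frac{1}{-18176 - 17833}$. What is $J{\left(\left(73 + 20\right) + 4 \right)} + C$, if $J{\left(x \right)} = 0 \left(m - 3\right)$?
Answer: $- \frac{1}{36009} \approx -2.7771 \cdot 10^{-5}$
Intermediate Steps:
$C = - \frac{1}{36009}$ ($C = \frac{1}{-36009} = - \frac{1}{36009} \approx -2.7771 \cdot 10^{-5}$)
$m = \frac{9}{5}$ ($m = - \frac{9}{-5} = \left(-9\right) \left(- \frac{1}{5}\right) = \frac{9}{5} \approx 1.8$)
$J{\left(x \right)} = 0$ ($J{\left(x \right)} = 0 \left(\frac{9}{5} - 3\right) = 0 \left(- \frac{6}{5}\right) = 0$)
$J{\left(\left(73 + 20\right) + 4 \right)} + C = 0 - \frac{1}{36009} = - \frac{1}{36009}$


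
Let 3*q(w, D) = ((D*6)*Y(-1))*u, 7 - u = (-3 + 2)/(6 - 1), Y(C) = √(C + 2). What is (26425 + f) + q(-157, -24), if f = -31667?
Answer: -27938/5 ≈ -5587.6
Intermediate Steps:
Y(C) = √(2 + C)
u = 36/5 (u = 7 - (-3 + 2)/(6 - 1) = 7 - (-1)/5 = 7 - 1*(-⅕) = 7 + ⅕ = 36/5 ≈ 7.2000)
q(w, D) = 72*D/5 (q(w, D) = (((D*6)*√(2 - 1))*(36/5))/3 = (((6*D)*√1)*(36/5))/3 = (((6*D)*1)*(36/5))/3 = ((6*D)*(36/5))/3 = (216*D/5)/3 = 72*D/5)
(26425 + f) + q(-157, -24) = (26425 - 31667) + (72/5)*(-24) = -5242 - 1728/5 = -27938/5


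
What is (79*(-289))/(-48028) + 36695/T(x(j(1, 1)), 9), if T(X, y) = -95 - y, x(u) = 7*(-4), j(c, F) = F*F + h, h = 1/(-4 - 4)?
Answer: -440003259/1248728 ≈ -352.36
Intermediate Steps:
h = -⅛ (h = 1/(-8) = -⅛ ≈ -0.12500)
j(c, F) = -⅛ + F² (j(c, F) = F*F - ⅛ = F² - ⅛ = -⅛ + F²)
x(u) = -28
(79*(-289))/(-48028) + 36695/T(x(j(1, 1)), 9) = (79*(-289))/(-48028) + 36695/(-95 - 1*9) = -22831*(-1/48028) + 36695/(-95 - 9) = 22831/48028 + 36695/(-104) = 22831/48028 + 36695*(-1/104) = 22831/48028 - 36695/104 = -440003259/1248728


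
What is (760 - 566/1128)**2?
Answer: 183489719449/318096 ≈ 5.7684e+5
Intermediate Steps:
(760 - 566/1128)**2 = (760 - 566*1/1128)**2 = (760 - 283/564)**2 = (428357/564)**2 = 183489719449/318096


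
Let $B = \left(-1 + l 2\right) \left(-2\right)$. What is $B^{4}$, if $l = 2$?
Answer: $1296$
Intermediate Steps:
$B = -6$ ($B = \left(-1 + 2 \cdot 2\right) \left(-2\right) = \left(-1 + 4\right) \left(-2\right) = 3 \left(-2\right) = -6$)
$B^{4} = \left(-6\right)^{4} = 1296$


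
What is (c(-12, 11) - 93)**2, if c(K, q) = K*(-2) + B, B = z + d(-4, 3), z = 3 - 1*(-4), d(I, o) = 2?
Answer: 3600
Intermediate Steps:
z = 7 (z = 3 + 4 = 7)
B = 9 (B = 7 + 2 = 9)
c(K, q) = 9 - 2*K (c(K, q) = K*(-2) + 9 = -2*K + 9 = 9 - 2*K)
(c(-12, 11) - 93)**2 = ((9 - 2*(-12)) - 93)**2 = ((9 + 24) - 93)**2 = (33 - 93)**2 = (-60)**2 = 3600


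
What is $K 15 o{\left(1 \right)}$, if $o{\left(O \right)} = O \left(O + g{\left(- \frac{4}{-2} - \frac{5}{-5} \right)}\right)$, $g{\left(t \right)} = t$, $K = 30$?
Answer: $1800$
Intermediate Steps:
$o{\left(O \right)} = O \left(3 + O\right)$ ($o{\left(O \right)} = O \left(O - \left(-1 - 2\right)\right) = O \left(O - -3\right) = O \left(O + \left(2 + 1\right)\right) = O \left(O + 3\right) = O \left(3 + O\right)$)
$K 15 o{\left(1 \right)} = 30 \cdot 15 \cdot 1 \left(3 + 1\right) = 450 \cdot 1 \cdot 4 = 450 \cdot 4 = 1800$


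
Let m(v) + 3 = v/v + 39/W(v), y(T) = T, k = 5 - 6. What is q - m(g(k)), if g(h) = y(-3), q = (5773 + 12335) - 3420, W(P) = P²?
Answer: 44057/3 ≈ 14686.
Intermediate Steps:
q = 14688 (q = 18108 - 3420 = 14688)
k = -1
g(h) = -3
m(v) = -2 + 39/v² (m(v) = -3 + (v/v + 39/(v²)) = -3 + (1 + 39/v²) = -2 + 39/v²)
q - m(g(k)) = 14688 - (-2 + 39/(-3)²) = 14688 - (-2 + 39*(⅑)) = 14688 - (-2 + 13/3) = 14688 - 1*7/3 = 14688 - 7/3 = 44057/3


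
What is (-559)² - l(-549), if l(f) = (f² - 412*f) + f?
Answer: -214559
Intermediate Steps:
l(f) = f² - 411*f
(-559)² - l(-549) = (-559)² - (-549)*(-411 - 549) = 312481 - (-549)*(-960) = 312481 - 1*527040 = 312481 - 527040 = -214559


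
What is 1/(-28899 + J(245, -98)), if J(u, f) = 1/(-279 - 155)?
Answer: -434/12542167 ≈ -3.4603e-5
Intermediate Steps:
J(u, f) = -1/434 (J(u, f) = 1/(-434) = -1/434)
1/(-28899 + J(245, -98)) = 1/(-28899 - 1/434) = 1/(-12542167/434) = -434/12542167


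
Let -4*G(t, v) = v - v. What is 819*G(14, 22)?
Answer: 0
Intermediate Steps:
G(t, v) = 0 (G(t, v) = -(v - v)/4 = -¼*0 = 0)
819*G(14, 22) = 819*0 = 0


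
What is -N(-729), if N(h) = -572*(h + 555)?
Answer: -99528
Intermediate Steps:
N(h) = -317460 - 572*h (N(h) = -572*(555 + h) = -317460 - 572*h)
-N(-729) = -(-317460 - 572*(-729)) = -(-317460 + 416988) = -1*99528 = -99528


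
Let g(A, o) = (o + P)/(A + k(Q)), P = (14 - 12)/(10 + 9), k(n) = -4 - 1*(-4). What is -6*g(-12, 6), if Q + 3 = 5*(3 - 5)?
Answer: 58/19 ≈ 3.0526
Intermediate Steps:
Q = -13 (Q = -3 + 5*(3 - 5) = -3 + 5*(-2) = -3 - 10 = -13)
k(n) = 0 (k(n) = -4 + 4 = 0)
P = 2/19 ≈ 0.10526
g(A, o) = (2/19 + o)/A (g(A, o) = (o + 2/19)/(A + 0) = (2/19 + o)/A)
-6*g(-12, 6) = -6*(2/19 + 6)/(-12) = -(-1)*116/(2*19) = -6*(-29/57) = 58/19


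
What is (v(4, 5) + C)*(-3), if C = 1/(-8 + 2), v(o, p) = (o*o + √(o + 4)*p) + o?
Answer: -119/2 - 30*√2 ≈ -101.93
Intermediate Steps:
v(o, p) = o + o² + p*√(4 + o) (v(o, p) = (o² + √(4 + o)*p) + o = (o² + p*√(4 + o)) + o = o + o² + p*√(4 + o))
C = -⅙ (C = 1/(-6) = -⅙ ≈ -0.16667)
(v(4, 5) + C)*(-3) = ((4 + 4² + 5*√(4 + 4)) - ⅙)*(-3) = ((4 + 16 + 5*√8) - ⅙)*(-3) = ((4 + 16 + 5*(2*√2)) - ⅙)*(-3) = ((4 + 16 + 10*√2) - ⅙)*(-3) = ((20 + 10*√2) - ⅙)*(-3) = (119/6 + 10*√2)*(-3) = -119/2 - 30*√2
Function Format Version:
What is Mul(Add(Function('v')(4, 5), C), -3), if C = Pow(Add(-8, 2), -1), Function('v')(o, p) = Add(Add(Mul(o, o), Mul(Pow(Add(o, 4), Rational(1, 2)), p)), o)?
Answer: Add(Rational(-119, 2), Mul(-30, Pow(2, Rational(1, 2)))) ≈ -101.93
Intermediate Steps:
Function('v')(o, p) = Add(o, Pow(o, 2), Mul(p, Pow(Add(4, o), Rational(1, 2)))) (Function('v')(o, p) = Add(Add(Pow(o, 2), Mul(Pow(Add(4, o), Rational(1, 2)), p)), o) = Add(Add(Pow(o, 2), Mul(p, Pow(Add(4, o), Rational(1, 2)))), o) = Add(o, Pow(o, 2), Mul(p, Pow(Add(4, o), Rational(1, 2)))))
C = Rational(-1, 6) (C = Pow(-6, -1) = Rational(-1, 6) ≈ -0.16667)
Mul(Add(Function('v')(4, 5), C), -3) = Mul(Add(Add(4, Pow(4, 2), Mul(5, Pow(Add(4, 4), Rational(1, 2)))), Rational(-1, 6)), -3) = Mul(Add(Add(4, 16, Mul(5, Pow(8, Rational(1, 2)))), Rational(-1, 6)), -3) = Mul(Add(Add(4, 16, Mul(5, Mul(2, Pow(2, Rational(1, 2))))), Rational(-1, 6)), -3) = Mul(Add(Add(4, 16, Mul(10, Pow(2, Rational(1, 2)))), Rational(-1, 6)), -3) = Mul(Add(Add(20, Mul(10, Pow(2, Rational(1, 2)))), Rational(-1, 6)), -3) = Mul(Add(Rational(119, 6), Mul(10, Pow(2, Rational(1, 2)))), -3) = Add(Rational(-119, 2), Mul(-30, Pow(2, Rational(1, 2))))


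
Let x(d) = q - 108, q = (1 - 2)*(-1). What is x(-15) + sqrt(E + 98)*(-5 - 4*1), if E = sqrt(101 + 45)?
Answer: -107 - 9*sqrt(98 + sqrt(146)) ≈ -201.43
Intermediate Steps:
q = 1 (q = -1*(-1) = 1)
x(d) = -107 (x(d) = 1 - 108 = -107)
E = sqrt(146) ≈ 12.083
x(-15) + sqrt(E + 98)*(-5 - 4*1) = -107 + sqrt(sqrt(146) + 98)*(-5 - 4*1) = -107 + sqrt(98 + sqrt(146))*(-5 - 4) = -107 + sqrt(98 + sqrt(146))*(-9) = -107 - 9*sqrt(98 + sqrt(146))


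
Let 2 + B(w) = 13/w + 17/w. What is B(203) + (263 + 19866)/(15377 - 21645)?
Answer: -6442955/1272404 ≈ -5.0636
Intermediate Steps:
B(w) = -2 + 30/w (B(w) = -2 + (13/w + 17/w) = -2 + 30/w)
B(203) + (263 + 19866)/(15377 - 21645) = (-2 + 30/203) + (263 + 19866)/(15377 - 21645) = (-2 + 30*(1/203)) + 20129/(-6268) = (-2 + 30/203) + 20129*(-1/6268) = -376/203 - 20129/6268 = -6442955/1272404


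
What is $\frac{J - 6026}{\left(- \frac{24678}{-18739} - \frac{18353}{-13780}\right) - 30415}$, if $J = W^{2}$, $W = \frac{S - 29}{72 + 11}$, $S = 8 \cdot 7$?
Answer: $\frac{10719470027056700}{54100566248456177} \approx 0.19814$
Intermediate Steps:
$S = 56$
$W = \frac{27}{83}$ ($W = \frac{56 - 29}{72 + 11} = \frac{27}{83} \approx 0.3253$)
$J = \frac{729}{6889}$ ($J = \left(\frac{27}{83}\right)^{2} = \frac{729}{6889} \approx 0.10582$)
$\frac{J - 6026}{\left(- \frac{24678}{-18739} - \frac{18353}{-13780}\right) - 30415} = \frac{\frac{729}{6889} - 6026}{\left(- \frac{24678}{-18739} - \frac{18353}{-13780}\right) - 30415} = - \frac{41512385}{6889 \left(\left(\left(-24678\right) \left(- \frac{1}{18739}\right) - - \frac{18353}{13780}\right) - 30415\right)} = - \frac{41512385}{6889 \left(\left(\frac{24678}{18739} + \frac{18353}{13780}\right) - 30415\right)} = - \frac{41512385}{6889 \left(\frac{683979707}{258223420} - 30415\right)} = - \frac{41512385}{6889 \left(- \frac{7853181339593}{258223420}\right)} = \left(- \frac{41512385}{6889}\right) \left(- \frac{258223420}{7853181339593}\right) = \frac{10719470027056700}{54100566248456177}$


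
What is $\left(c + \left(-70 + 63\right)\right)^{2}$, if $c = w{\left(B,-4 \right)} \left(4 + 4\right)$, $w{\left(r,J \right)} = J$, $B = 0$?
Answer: $1521$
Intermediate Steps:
$c = -32$ ($c = - 4 \left(4 + 4\right) = \left(-4\right) 8 = -32$)
$\left(c + \left(-70 + 63\right)\right)^{2} = \left(-32 + \left(-70 + 63\right)\right)^{2} = \left(-32 - 7\right)^{2} = \left(-39\right)^{2} = 1521$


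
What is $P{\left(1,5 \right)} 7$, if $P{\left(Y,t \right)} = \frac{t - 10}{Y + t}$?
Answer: $- \frac{35}{6} \approx -5.8333$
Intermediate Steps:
$P{\left(Y,t \right)} = \frac{-10 + t}{Y + t}$
$P{\left(1,5 \right)} 7 = \frac{-10 + 5}{1 + 5} \cdot 7 = \frac{1}{6} \left(-5\right) 7 = \left(- \frac{5}{6}\right) 7 = - \frac{35}{6}$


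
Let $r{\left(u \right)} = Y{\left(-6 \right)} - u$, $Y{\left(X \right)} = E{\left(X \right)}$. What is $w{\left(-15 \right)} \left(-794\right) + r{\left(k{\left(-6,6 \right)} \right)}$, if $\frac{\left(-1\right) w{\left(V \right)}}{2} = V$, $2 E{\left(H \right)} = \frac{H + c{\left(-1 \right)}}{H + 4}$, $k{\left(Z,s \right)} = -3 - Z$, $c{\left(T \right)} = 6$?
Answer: $-23823$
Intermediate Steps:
$E{\left(H \right)} = \frac{6 + H}{2 \left(4 + H\right)}$ ($E{\left(H \right)} = \frac{\left(H + 6\right) \frac{1}{H + 4}}{2} = \frac{\left(6 + H\right) \frac{1}{4 + H}}{2} = \frac{\frac{1}{4 + H} \left(6 + H\right)}{2} = \frac{6 + H}{2 \left(4 + H\right)}$)
$Y{\left(X \right)} = \frac{6 + X}{2 \left(4 + X\right)}$
$w{\left(V \right)} = - 2 V$
$r{\left(u \right)} = - u$ ($r{\left(u \right)} = \frac{6 - 6}{2 \left(4 - 6\right)} - u = \frac{1}{2} \frac{1}{-2} \cdot 0 - u = \frac{1}{2} \left(- \frac{1}{2}\right) 0 - u = 0 - u = - u$)
$w{\left(-15 \right)} \left(-794\right) + r{\left(k{\left(-6,6 \right)} \right)} = \left(-2\right) \left(-15\right) \left(-794\right) - \left(-3 - -6\right) = 30 \left(-794\right) - \left(-3 + 6\right) = -23820 - 3 = -23823$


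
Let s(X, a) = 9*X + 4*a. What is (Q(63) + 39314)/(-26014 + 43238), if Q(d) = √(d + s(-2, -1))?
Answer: 19657/8612 + √41/17224 ≈ 2.2829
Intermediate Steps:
s(X, a) = 4*a + 9*X
Q(d) = √(-22 + d) (Q(d) = √(d + (4*(-1) + 9*(-2))) = √(d + (-4 - 18)) = √(d - 22) = √(-22 + d))
(Q(63) + 39314)/(-26014 + 43238) = (√(-22 + 63) + 39314)/(-26014 + 43238) = (√41 + 39314)/17224 = (39314 + √41)*(1/17224) = 19657/8612 + √41/17224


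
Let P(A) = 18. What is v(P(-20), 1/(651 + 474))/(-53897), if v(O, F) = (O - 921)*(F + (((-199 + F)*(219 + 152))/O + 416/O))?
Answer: -12429680018/181902375 ≈ -68.332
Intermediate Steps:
v(O, F) = (-921 + O)*(F + 416/O + (-73829 + 371*F)/O) (v(O, F) = (-921 + O)*(F + (((-199 + F)*371)/O + 416/O)) = (-921 + O)*(F + ((-73829 + 371*F)/O + 416/O)) = (-921 + O)*(F + (416/O + (-73829 + 371*F)/O)) = (-921 + O)*(F + 416/O + (-73829 + 371*F)/O))
v(P(-20), 1/(651 + 474))/(-53897) = ((67613373 - 341691/(651 + 474) - 1*18*(73413 + 550/(651 + 474) - 1*18/(651 + 474)))/18)/(-53897) = ((67613373 - 341691/1125 - 1*18*(73413 + 550/1125 - 1*18/1125))/18)*(-1/53897) = ((67613373 - 341691*1/1125 - 1*18*(73413 + 550*(1/1125) - 1*1/1125*18))/18)*(-1/53897) = ((67613373 - 113897/375 - 1*18*(73413 + 22/45 - 2/125))/18)*(-1/53897) = ((67613373 - 113897/375 - 1*18*82590157/1125)/18)*(-1/53897) = ((67613373 - 113897/375 - 165180314/125)/18)*(-1/53897) = ((1/18)*(24859360036/375))*(-1/53897) = (12429680018/3375)*(-1/53897) = -12429680018/181902375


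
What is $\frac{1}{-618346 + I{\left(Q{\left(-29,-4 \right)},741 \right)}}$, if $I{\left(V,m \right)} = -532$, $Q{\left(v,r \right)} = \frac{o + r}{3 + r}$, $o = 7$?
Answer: $- \frac{1}{618878} \approx -1.6158 \cdot 10^{-6}$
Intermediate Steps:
$Q{\left(v,r \right)} = \frac{7 + r}{3 + r}$
$\frac{1}{-618346 + I{\left(Q{\left(-29,-4 \right)},741 \right)}} = \frac{1}{-618346 - 532} = \frac{1}{-618878} = - \frac{1}{618878}$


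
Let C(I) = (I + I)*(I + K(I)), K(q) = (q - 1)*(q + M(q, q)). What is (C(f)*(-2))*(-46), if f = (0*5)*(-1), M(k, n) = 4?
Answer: 0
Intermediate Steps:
f = 0 (f = 0*(-1) = 0)
K(q) = (-1 + q)*(4 + q) (K(q) = (q - 1)*(q + 4) = (-1 + q)*(4 + q))
C(I) = 2*I*(-4 + I**2 + 4*I) (C(I) = (I + I)*(I + (-4 + I**2 + 3*I)) = (2*I)*(-4 + I**2 + 4*I) = 2*I*(-4 + I**2 + 4*I))
(C(f)*(-2))*(-46) = ((2*0*(-4 + 0**2 + 4*0))*(-2))*(-46) = ((2*0*(-4 + 0 + 0))*(-2))*(-46) = ((2*0*(-4))*(-2))*(-46) = (0*(-2))*(-46) = 0*(-46) = 0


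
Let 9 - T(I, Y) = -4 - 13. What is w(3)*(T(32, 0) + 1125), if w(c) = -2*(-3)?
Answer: 6906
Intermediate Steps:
T(I, Y) = 26 (T(I, Y) = 9 - (-4 - 13) = 9 - 1*(-17) = 9 + 17 = 26)
w(c) = 6
w(3)*(T(32, 0) + 1125) = 6*(26 + 1125) = 6*1151 = 6906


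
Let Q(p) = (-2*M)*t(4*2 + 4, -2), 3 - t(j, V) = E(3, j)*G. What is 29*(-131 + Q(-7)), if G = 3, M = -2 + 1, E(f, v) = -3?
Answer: -3103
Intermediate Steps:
M = -1
t(j, V) = 12 (t(j, V) = 3 - (-3)*3 = 3 - 1*(-9) = 3 + 9 = 12)
Q(p) = 24 (Q(p) = -2*(-1)*12 = 2*12 = 24)
29*(-131 + Q(-7)) = 29*(-131 + 24) = 29*(-107) = -3103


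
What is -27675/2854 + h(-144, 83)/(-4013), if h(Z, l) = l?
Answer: -111296657/11453102 ≈ -9.7176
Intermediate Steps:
-27675/2854 + h(-144, 83)/(-4013) = -27675/2854 + 83/(-4013) = -27675*1/2854 + 83*(-1/4013) = -27675/2854 - 83/4013 = -111296657/11453102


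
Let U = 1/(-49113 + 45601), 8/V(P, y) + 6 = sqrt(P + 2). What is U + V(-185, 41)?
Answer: -56265/256376 - 8*I*sqrt(183)/219 ≈ -0.21946 - 0.49416*I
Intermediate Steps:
V(P, y) = 8/(-6 + sqrt(2 + P)) (V(P, y) = 8/(-6 + sqrt(P + 2)) = 8/(-6 + sqrt(2 + P)))
U = -1/3512 (U = 1/(-3512) = -1/3512 ≈ -0.00028474)
U + V(-185, 41) = -1/3512 + 8/(-6 + sqrt(2 - 185)) = -1/3512 + 8/(-6 + sqrt(-183)) = -1/3512 + 8/(-6 + I*sqrt(183))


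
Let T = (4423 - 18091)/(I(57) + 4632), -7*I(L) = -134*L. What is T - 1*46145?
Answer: -308126111/6677 ≈ -46147.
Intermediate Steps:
I(L) = 134*L/7 (I(L) = -(-134)*L/7 = 134*L/7)
T = -15946/6677 (T = (4423 - 18091)/((134/7)*57 + 4632) = -13668/(7638/7 + 4632) = -13668/40062/7 = -13668*7/40062 = -15946/6677 ≈ -2.3882)
T - 1*46145 = -15946/6677 - 1*46145 = -15946/6677 - 46145 = -308126111/6677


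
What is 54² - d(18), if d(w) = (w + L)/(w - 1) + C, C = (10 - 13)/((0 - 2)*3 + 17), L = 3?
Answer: 545112/187 ≈ 2915.0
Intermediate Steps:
C = -3/11 (C = -3/(-2*3 + 17) = -3/(-6 + 17) = -3/11 ≈ -0.27273)
d(w) = -3/11 + (3 + w)/(-1 + w) (d(w) = (w + 3)/(w - 1) - 3/11 = (3 + w)/(-1 + w) - 3/11 = -3/11 + (3 + w)/(-1 + w))
54² - d(18) = 54² - 4*(9 + 2*18)/(11*(-1 + 18)) = 2916 - 4*(9 + 36)/(11*17) = 2916 - 4*45/(11*17) = 2916 - 1*180/187 = 2916 - 180/187 = 545112/187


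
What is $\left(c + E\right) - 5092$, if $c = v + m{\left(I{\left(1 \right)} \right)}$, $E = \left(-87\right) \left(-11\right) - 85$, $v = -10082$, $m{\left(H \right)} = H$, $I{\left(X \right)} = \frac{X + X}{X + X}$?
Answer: $-14301$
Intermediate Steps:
$I{\left(X \right)} = 1$ ($I{\left(X \right)} = \frac{2 X}{2 X} = 2 X \frac{1}{2 X} = 1$)
$E = 872$ ($E = 957 - 85 = 872$)
$c = -10081$ ($c = -10082 + 1 = -10081$)
$\left(c + E\right) - 5092 = \left(-10081 + 872\right) - 5092 = -9209 - 5092 = -14301$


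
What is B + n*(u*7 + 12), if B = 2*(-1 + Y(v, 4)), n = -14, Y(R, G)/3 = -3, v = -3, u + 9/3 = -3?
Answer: 400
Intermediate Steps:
u = -6 (u = -3 - 3 = -6)
Y(R, G) = -9 (Y(R, G) = 3*(-3) = -9)
B = -20 (B = 2*(-1 - 9) = 2*(-10) = -20)
B + n*(u*7 + 12) = -20 - 14*(-6*7 + 12) = -20 - 14*(-42 + 12) = -20 - 14*(-30) = -20 + 420 = 400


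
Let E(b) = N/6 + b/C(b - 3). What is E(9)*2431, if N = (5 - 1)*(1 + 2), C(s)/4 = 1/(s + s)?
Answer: 70499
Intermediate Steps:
C(s) = 2/s (C(s) = 4/(s + s) = 4/((2*s)) = 4*(1/(2*s)) = 2/s)
N = 12 (N = 4*3 = 12)
E(b) = 2 + b*(-3/2 + b/2) (E(b) = 12/6 + b/((2/(b - 3))) = 12*(1/6) + b/((2/(-3 + b))) = 2 + b*(-3/2 + b/2))
E(9)*2431 = (2 + (1/2)*9*(-3 + 9))*2431 = (2 + (1/2)*9*6)*2431 = (2 + 27)*2431 = 29*2431 = 70499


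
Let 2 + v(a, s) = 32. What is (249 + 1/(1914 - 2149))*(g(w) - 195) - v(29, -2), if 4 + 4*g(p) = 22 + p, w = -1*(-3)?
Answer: -22220163/470 ≈ -47277.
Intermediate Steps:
w = 3
g(p) = 9/2 + p/4 (g(p) = -1 + (22 + p)/4 = -1 + (11/2 + p/4) = 9/2 + p/4)
v(a, s) = 30 (v(a, s) = -2 + 32 = 30)
(249 + 1/(1914 - 2149))*(g(w) - 195) - v(29, -2) = (249 + 1/(1914 - 2149))*((9/2 + (¼)*3) - 195) - 1*30 = (249 + 1/(-235))*((9/2 + ¾) - 195) - 30 = (249 - 1/235)*(21/4 - 195) - 30 = (58514/235)*(-759/4) - 30 = -22206063/470 - 30 = -22220163/470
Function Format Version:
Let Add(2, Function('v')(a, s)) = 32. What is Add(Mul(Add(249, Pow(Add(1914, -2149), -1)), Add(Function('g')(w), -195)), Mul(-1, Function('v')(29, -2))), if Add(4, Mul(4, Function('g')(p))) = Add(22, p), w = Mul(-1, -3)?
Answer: Rational(-22220163, 470) ≈ -47277.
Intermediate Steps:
w = 3
Function('g')(p) = Add(Rational(9, 2), Mul(Rational(1, 4), p)) (Function('g')(p) = Add(-1, Mul(Rational(1, 4), Add(22, p))) = Add(-1, Add(Rational(11, 2), Mul(Rational(1, 4), p))) = Add(Rational(9, 2), Mul(Rational(1, 4), p)))
Function('v')(a, s) = 30 (Function('v')(a, s) = Add(-2, 32) = 30)
Add(Mul(Add(249, Pow(Add(1914, -2149), -1)), Add(Function('g')(w), -195)), Mul(-1, Function('v')(29, -2))) = Add(Mul(Add(249, Pow(Add(1914, -2149), -1)), Add(Add(Rational(9, 2), Mul(Rational(1, 4), 3)), -195)), Mul(-1, 30)) = Add(Mul(Add(249, Pow(-235, -1)), Add(Add(Rational(9, 2), Rational(3, 4)), -195)), -30) = Add(Mul(Add(249, Rational(-1, 235)), Add(Rational(21, 4), -195)), -30) = Add(Mul(Rational(58514, 235), Rational(-759, 4)), -30) = Add(Rational(-22206063, 470), -30) = Rational(-22220163, 470)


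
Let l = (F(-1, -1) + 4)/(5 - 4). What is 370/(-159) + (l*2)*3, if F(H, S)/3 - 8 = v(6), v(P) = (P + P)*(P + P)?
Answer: 438470/159 ≈ 2757.7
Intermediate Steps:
v(P) = 4*P² (v(P) = (2*P)*(2*P) = 4*P²)
F(H, S) = 456 (F(H, S) = 24 + 3*(4*6²) = 24 + 3*(4*36) = 24 + 3*144 = 24 + 432 = 456)
l = 460 (l = (456 + 4)/(5 - 4) = 460/1 = 460*1 = 460)
370/(-159) + (l*2)*3 = 370/(-159) + (460*2)*3 = 370*(-1/159) + 920*3 = -370/159 + 2760 = 438470/159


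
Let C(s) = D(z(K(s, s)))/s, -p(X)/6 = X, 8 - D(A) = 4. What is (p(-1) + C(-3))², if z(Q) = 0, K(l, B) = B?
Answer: 196/9 ≈ 21.778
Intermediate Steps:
D(A) = 4 (D(A) = 8 - 1*4 = 8 - 4 = 4)
p(X) = -6*X
C(s) = 4/s
(p(-1) + C(-3))² = (-6*(-1) + 4/(-3))² = (6 + 4*(-⅓))² = (6 - 4/3)² = (14/3)² = 196/9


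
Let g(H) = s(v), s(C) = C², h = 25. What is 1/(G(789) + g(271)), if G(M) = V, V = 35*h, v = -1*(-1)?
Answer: 1/876 ≈ 0.0011416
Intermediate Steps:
v = 1
V = 875 (V = 35*25 = 875)
g(H) = 1 (g(H) = 1² = 1)
G(M) = 875
1/(G(789) + g(271)) = 1/(875 + 1) = 1/876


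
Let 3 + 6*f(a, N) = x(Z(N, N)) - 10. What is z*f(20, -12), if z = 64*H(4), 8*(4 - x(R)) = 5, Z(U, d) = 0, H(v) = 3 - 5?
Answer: 616/3 ≈ 205.33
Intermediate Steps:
H(v) = -2
x(R) = 27/8 (x(R) = 4 - 1/8*5 = 4 - 5/8 = 27/8)
f(a, N) = -77/48 (f(a, N) = -1/2 + (27/8 - 10)/6 = -1/2 + (1/6)*(-53/8) = -1/2 - 53/48 = -77/48)
z = -128 (z = 64*(-2) = -128)
z*f(20, -12) = -128*(-77/48) = 616/3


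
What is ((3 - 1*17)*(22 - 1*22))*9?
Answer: 0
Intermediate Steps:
((3 - 1*17)*(22 - 1*22))*9 = ((3 - 17)*(22 - 22))*9 = -14*0*9 = 0*9 = 0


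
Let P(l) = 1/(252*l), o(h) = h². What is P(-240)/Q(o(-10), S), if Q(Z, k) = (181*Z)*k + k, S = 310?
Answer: -1/339372028800 ≈ -2.9466e-12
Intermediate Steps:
Q(Z, k) = k + 181*Z*k (Q(Z, k) = 181*Z*k + k = k + 181*Z*k)
P(l) = 1/(252*l)
P(-240)/Q(o(-10), S) = ((1/252)/(-240))/((310*(1 + 181*(-10)²))) = ((1/252)*(-1/240))/((310*(1 + 181*100))) = -1/(310*(1 + 18100))/60480 = -1/(60480*(310*18101)) = -1/60480/5611310 = -1/60480*1/5611310 = -1/339372028800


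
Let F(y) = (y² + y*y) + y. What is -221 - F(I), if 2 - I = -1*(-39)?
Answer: -2922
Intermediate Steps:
I = -37 (I = 2 - (-1)*(-39) = 2 - 1*39 = 2 - 39 = -37)
F(y) = y + 2*y² (F(y) = (y² + y²) + y = 2*y² + y = y + 2*y²)
-221 - F(I) = -221 - (-37)*(1 + 2*(-37)) = -221 - (-37)*(1 - 74) = -221 - (-37)*(-73) = -221 - 1*2701 = -221 - 2701 = -2922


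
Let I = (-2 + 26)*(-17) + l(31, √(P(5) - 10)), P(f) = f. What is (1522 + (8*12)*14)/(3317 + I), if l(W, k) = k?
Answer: 4168597/4231143 - 1433*I*√5/4231143 ≈ 0.98522 - 0.00075731*I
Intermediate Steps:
I = -408 + I*√5 (I = (-2 + 26)*(-17) + √(5 - 10) = 24*(-17) + √(-5) = -408 + I*√5 ≈ -408.0 + 2.2361*I)
(1522 + (8*12)*14)/(3317 + I) = (1522 + (8*12)*14)/(3317 + (-408 + I*√5)) = (1522 + 96*14)/(2909 + I*√5) = (1522 + 1344)/(2909 + I*√5) = 2866/(2909 + I*√5)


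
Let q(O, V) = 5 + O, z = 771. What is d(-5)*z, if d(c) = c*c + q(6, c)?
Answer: 27756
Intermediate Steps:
d(c) = 11 + c² (d(c) = c*c + (5 + 6) = c² + 11 = 11 + c²)
d(-5)*z = (11 + (-5)²)*771 = (11 + 25)*771 = 36*771 = 27756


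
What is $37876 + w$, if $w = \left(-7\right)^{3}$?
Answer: $37533$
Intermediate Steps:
$w = -343$
$37876 + w = 37876 - 343 = 37533$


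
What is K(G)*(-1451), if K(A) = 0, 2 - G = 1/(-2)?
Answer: 0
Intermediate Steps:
G = 5/2 (G = 2 - 1/(-2) = 2 - 1*(-1/2) = 2 + 1/2 = 5/2 ≈ 2.5000)
K(G)*(-1451) = 0*(-1451) = 0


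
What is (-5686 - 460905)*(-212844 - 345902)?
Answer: 260705854886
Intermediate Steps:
(-5686 - 460905)*(-212844 - 345902) = -466591*(-558746) = 260705854886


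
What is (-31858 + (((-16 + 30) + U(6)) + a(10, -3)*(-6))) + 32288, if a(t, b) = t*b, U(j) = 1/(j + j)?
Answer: 7489/12 ≈ 624.08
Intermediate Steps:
U(j) = 1/(2*j)
a(t, b) = b*t
(-31858 + (((-16 + 30) + U(6)) + a(10, -3)*(-6))) + 32288 = (-31858 + (((-16 + 30) + (1/2)/6) - 3*10*(-6))) + 32288 = (-31858 + ((14 + (1/2)*(1/6)) - 30*(-6))) + 32288 = (-31858 + ((14 + 1/12) + 180)) + 32288 = (-31858 + (169/12 + 180)) + 32288 = (-31858 + 2329/12) + 32288 = -379967/12 + 32288 = 7489/12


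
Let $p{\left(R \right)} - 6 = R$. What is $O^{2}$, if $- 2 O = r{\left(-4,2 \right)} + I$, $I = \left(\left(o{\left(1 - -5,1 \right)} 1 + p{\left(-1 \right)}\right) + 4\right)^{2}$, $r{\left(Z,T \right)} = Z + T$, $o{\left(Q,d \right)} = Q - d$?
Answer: $9409$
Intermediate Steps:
$p{\left(R \right)} = 6 + R$
$r{\left(Z,T \right)} = T + Z$
$I = 196$ ($I = \left(\left(\left(\left(1 - -5\right) - 1\right) 1 + \left(6 - 1\right)\right) + 4\right)^{2} = \left(\left(\left(\left(1 + 5\right) - 1\right) 1 + 5\right) + 4\right)^{2} = \left(\left(\left(6 - 1\right) 1 + 5\right) + 4\right)^{2} = \left(\left(5 \cdot 1 + 5\right) + 4\right)^{2} = \left(\left(5 + 5\right) + 4\right)^{2} = \left(10 + 4\right)^{2} = 14^{2} = 196$)
$O = -97$ ($O = - \frac{\left(2 - 4\right) + 196}{2} = - \frac{-2 + 196}{2} = \left(- \frac{1}{2}\right) 194 = -97$)
$O^{2} = \left(-97\right)^{2} = 9409$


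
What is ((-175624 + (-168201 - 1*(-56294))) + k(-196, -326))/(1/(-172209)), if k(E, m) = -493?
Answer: 49600325016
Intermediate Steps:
((-175624 + (-168201 - 1*(-56294))) + k(-196, -326))/(1/(-172209)) = ((-175624 + (-168201 - 1*(-56294))) - 493)/(1/(-172209)) = ((-175624 + (-168201 + 56294)) - 493)/(-1/172209) = ((-175624 - 111907) - 493)*(-172209) = (-287531 - 493)*(-172209) = -288024*(-172209) = 49600325016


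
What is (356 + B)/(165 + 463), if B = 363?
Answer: 719/628 ≈ 1.1449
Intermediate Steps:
(356 + B)/(165 + 463) = (356 + 363)/(165 + 463) = 719/628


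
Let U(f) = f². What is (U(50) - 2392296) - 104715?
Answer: -2494511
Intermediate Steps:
(U(50) - 2392296) - 104715 = (50² - 2392296) - 104715 = (2500 - 2392296) - 104715 = -2389796 - 104715 = -2494511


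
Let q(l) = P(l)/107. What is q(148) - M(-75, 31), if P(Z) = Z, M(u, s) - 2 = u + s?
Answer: 4642/107 ≈ 43.383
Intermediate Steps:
M(u, s) = 2 + s + u (M(u, s) = 2 + (u + s) = 2 + (s + u) = 2 + s + u)
q(l) = l/107
q(148) - M(-75, 31) = (1/107)*148 - (2 + 31 - 75) = 148/107 - 1*(-42) = 148/107 + 42 = 4642/107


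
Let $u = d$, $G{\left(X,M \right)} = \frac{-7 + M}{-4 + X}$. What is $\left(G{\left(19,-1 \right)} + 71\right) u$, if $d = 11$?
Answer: $\frac{11627}{15} \approx 775.13$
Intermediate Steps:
$G{\left(X,M \right)} = \frac{-7 + M}{-4 + X}$
$u = 11$
$\left(G{\left(19,-1 \right)} + 71\right) u = \left(\frac{-7 - 1}{-4 + 19} + 71\right) 11 = \left(\frac{1}{15} \left(-8\right) + 71\right) 11 = \left(- \frac{8}{15} + 71\right) 11 = \frac{1057}{15} \cdot 11 = \frac{11627}{15}$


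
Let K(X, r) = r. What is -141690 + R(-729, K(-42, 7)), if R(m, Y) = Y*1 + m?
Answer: -142412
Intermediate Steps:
R(m, Y) = Y + m
-141690 + R(-729, K(-42, 7)) = -141690 + (7 - 729) = -141690 - 722 = -142412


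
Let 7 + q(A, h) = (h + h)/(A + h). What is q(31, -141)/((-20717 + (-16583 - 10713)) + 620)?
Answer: 244/2606615 ≈ 9.3608e-5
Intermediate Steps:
q(A, h) = -7 + 2*h/(A + h) (q(A, h) = -7 + (h + h)/(A + h) = -7 + (2*h)/(A + h) = -7 + 2*h/(A + h))
q(31, -141)/((-20717 + (-16583 - 10713)) + 620) = ((-7*31 - 5*(-141))/(31 - 141))/((-20717 + (-16583 - 10713)) + 620) = ((-217 + 705)/(-110))/((-20717 - 27296) + 620) = (-1/110*488)/(-48013 + 620) = -244/55/(-47393) = -244/55*(-1/47393) = 244/2606615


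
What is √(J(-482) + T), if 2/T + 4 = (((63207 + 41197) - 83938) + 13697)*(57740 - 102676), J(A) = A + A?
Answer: I*√567960154286154617630/767574286 ≈ 31.048*I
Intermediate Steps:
J(A) = 2*A
T = -1/767574286 (T = 2/(-4 + (((63207 + 41197) - 83938) + 13697)*(57740 - 102676)) = 2/(-4 + ((104404 - 83938) + 13697)*(-44936)) = 2/(-4 + (20466 + 13697)*(-44936)) = 2/(-4 + 34163*(-44936)) = 2/(-4 - 1535148568) = 2/(-1535148572) = 2*(-1/1535148572) = -1/767574286 ≈ -1.3028e-9)
√(J(-482) + T) = √(2*(-482) - 1/767574286) = √(-964 - 1/767574286) = √(-739941611705/767574286) = I*√567960154286154617630/767574286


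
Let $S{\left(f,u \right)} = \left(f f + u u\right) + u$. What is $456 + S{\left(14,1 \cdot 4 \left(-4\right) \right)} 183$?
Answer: $80244$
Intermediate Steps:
$S{\left(f,u \right)} = u + f^{2} + u^{2}$ ($S{\left(f,u \right)} = \left(f^{2} + u^{2}\right) + u = u + f^{2} + u^{2}$)
$456 + S{\left(14,1 \cdot 4 \left(-4\right) \right)} 183 = 456 + \left(1 \cdot 4 \left(-4\right) + 14^{2} + \left(1 \cdot 4 \left(-4\right)\right)^{2}\right) 183 = 456 + \left(4 \left(-4\right) + 196 + \left(4 \left(-4\right)\right)^{2}\right) 183 = 456 + \left(-16 + 196 + \left(-16\right)^{2}\right) 183 = 456 + \left(-16 + 196 + 256\right) 183 = 456 + 436 \cdot 183 = 456 + 79788 = 80244$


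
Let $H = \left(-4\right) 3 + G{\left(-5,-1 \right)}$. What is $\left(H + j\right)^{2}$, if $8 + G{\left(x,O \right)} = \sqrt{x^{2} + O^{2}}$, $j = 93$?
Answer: $\left(73 + \sqrt{26}\right)^{2} \approx 6099.5$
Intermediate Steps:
$G{\left(x,O \right)} = -8 + \sqrt{O^{2} + x^{2}}$ ($G{\left(x,O \right)} = -8 + \sqrt{x^{2} + O^{2}} = -8 + \sqrt{O^{2} + x^{2}}$)
$H = -20 + \sqrt{26}$ ($H = \left(-4\right) 3 - \left(8 - \sqrt{\left(-1\right)^{2} + \left(-5\right)^{2}}\right) = -12 - \left(8 - \sqrt{1 + 25}\right) = -12 - \left(8 - \sqrt{26}\right) = -20 + \sqrt{26} \approx -14.901$)
$\left(H + j\right)^{2} = \left(\left(-20 + \sqrt{26}\right) + 93\right)^{2} = \left(73 + \sqrt{26}\right)^{2}$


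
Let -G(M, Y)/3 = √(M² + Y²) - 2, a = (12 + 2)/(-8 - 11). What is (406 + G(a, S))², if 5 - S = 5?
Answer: 60621796/361 ≈ 1.6793e+5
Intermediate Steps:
S = 0 (S = 5 - 1*5 = 5 - 5 = 0)
a = -14/19 (a = 14/(-19) = 14*(-1/19) = -14/19 ≈ -0.73684)
G(M, Y) = 6 - 3*√(M² + Y²) (G(M, Y) = -3*(√(M² + Y²) - 2) = -3*(-2 + √(M² + Y²)) = 6 - 3*√(M² + Y²))
(406 + G(a, S))² = (406 + (6 - 3*√((-14/19)² + 0²)))² = (406 + (6 - 3*√(196/361 + 0)))² = (406 + (6 - 3*√(196/361)))² = (406 + (6 - 3*14/19))² = (406 + (6 - 42/19))² = (406 + 72/19)² = (7786/19)² = 60621796/361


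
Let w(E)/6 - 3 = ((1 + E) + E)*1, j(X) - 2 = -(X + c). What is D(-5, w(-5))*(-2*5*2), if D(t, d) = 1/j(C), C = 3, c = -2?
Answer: -20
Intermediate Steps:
j(X) = 4 - X (j(X) = 2 - (X - 2) = 2 - (-2 + X) = 2 + (2 - X) = 4 - X)
w(E) = 24 + 12*E (w(E) = 18 + 6*(((1 + E) + E)*1) = 18 + 6*((1 + 2*E)*1) = 18 + 6*(1 + 2*E) = 18 + (6 + 12*E) = 24 + 12*E)
D(t, d) = 1 (D(t, d) = 1/(4 - 1*3) = 1/(4 - 3) = 1/1 = 1)
D(-5, w(-5))*(-2*5*2) = 1*(-2*5*2) = 1*(-10*2) = 1*(-20) = -20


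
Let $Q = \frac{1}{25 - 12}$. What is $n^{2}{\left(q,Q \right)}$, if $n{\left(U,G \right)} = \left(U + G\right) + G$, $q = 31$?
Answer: $\frac{164025}{169} \approx 970.56$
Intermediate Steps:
$Q = \frac{1}{13} \approx 0.076923$
$n{\left(U,G \right)} = U + 2 G$ ($n{\left(U,G \right)} = \left(G + U\right) + G = U + 2 G$)
$n^{2}{\left(q,Q \right)} = \left(31 + 2 \cdot \frac{1}{13}\right)^{2} = \left(31 + \frac{2}{13}\right)^{2} = \left(\frac{405}{13}\right)^{2} = \frac{164025}{169}$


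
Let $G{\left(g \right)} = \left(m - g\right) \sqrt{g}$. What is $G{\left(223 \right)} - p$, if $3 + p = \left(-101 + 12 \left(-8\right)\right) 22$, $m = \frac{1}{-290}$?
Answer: $4337 - \frac{64671 \sqrt{223}}{290} \approx 1006.8$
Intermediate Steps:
$m = - \frac{1}{290} \approx -0.0034483$
$p = -4337$ ($p = -3 + \left(-101 + 12 \left(-8\right)\right) 22 = -3 + \left(-101 - 96\right) 22 = -3 - 4334 = -4337$)
$G{\left(g \right)} = \sqrt{g} \left(- \frac{1}{290} - g\right)$ ($G{\left(g \right)} = \left(- \frac{1}{290} - g\right) \sqrt{g} = \sqrt{g} \left(- \frac{1}{290} - g\right)$)
$G{\left(223 \right)} - p = \sqrt{223} \left(- \frac{1}{290} - 223\right) - -4337 = \sqrt{223} \left(- \frac{1}{290} - 223\right) + 4337 = \sqrt{223} \left(- \frac{64671}{290}\right) + 4337 = - \frac{64671 \sqrt{223}}{290} + 4337 = 4337 - \frac{64671 \sqrt{223}}{290}$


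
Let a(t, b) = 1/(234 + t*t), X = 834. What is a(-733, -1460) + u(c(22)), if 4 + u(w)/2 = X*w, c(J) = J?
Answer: 19720643825/537523 ≈ 36688.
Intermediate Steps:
a(t, b) = 1/(234 + t**2)
u(w) = -8 + 1668*w (u(w) = -8 + 2*(834*w) = -8 + 1668*w)
a(-733, -1460) + u(c(22)) = 1/(234 + (-733)**2) + (-8 + 1668*22) = 1/(234 + 537289) + (-8 + 36696) = 1/537523 + 36688 = 19720643825/537523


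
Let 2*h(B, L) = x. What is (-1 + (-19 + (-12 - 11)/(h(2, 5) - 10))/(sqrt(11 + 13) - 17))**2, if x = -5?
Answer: 4863208/43890625 + 1146288*sqrt(6)/43890625 ≈ 0.17478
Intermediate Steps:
h(B, L) = -5/2 (h(B, L) = (1/2)*(-5) = -5/2)
(-1 + (-19 + (-12 - 11)/(h(2, 5) - 10))/(sqrt(11 + 13) - 17))**2 = (-1 + (-19 + (-12 - 11)/(-5/2 - 10))/(sqrt(11 + 13) - 17))**2 = (-1 + (-19 - 23/(-25/2))/(sqrt(24) - 17))**2 = (-1 + (-19 - 23*(-2/25))/(2*sqrt(6) - 17))**2 = (-1 + (-19 + 46/25)/(-17 + 2*sqrt(6)))**2 = (-1 - 429/(25*(-17 + 2*sqrt(6))))**2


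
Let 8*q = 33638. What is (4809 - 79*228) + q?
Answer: -35993/4 ≈ -8998.3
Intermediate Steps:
q = 16819/4 (q = (⅛)*33638 = 16819/4 ≈ 4204.8)
(4809 - 79*228) + q = (4809 - 79*228) + 16819/4 = (4809 - 18012) + 16819/4 = -13203 + 16819/4 = -35993/4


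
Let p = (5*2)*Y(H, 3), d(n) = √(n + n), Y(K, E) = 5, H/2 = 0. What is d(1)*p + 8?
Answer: 8 + 50*√2 ≈ 78.711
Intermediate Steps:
H = 0 (H = 2*0 = 0)
d(n) = √2*√n (d(n) = √(2*n) = √2*√n)
p = 50 (p = (5*2)*5 = 10*5 = 50)
d(1)*p + 8 = (√2*√1)*50 + 8 = (√2*1)*50 + 8 = √2*50 + 8 = 50*√2 + 8 = 8 + 50*√2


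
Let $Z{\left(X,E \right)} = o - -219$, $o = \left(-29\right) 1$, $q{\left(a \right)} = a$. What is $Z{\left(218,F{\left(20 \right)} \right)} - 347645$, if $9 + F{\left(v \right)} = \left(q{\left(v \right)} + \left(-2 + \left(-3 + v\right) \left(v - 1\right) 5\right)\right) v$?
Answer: $-347455$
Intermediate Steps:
$o = -29$
$F{\left(v \right)} = -9 + v \left(-2 + v + 5 \left(-1 + v\right) \left(-3 + v\right)\right)$ ($F{\left(v \right)} = -9 + \left(v + \left(-2 + \left(-3 + v\right) \left(v - 1\right) 5\right)\right) v = -9 + \left(v + \left(-2 + \left(-3 + v\right) \left(-1 + v\right) 5\right)\right) v = -9 + \left(v + \left(-2 + \left(-1 + v\right) \left(-3 + v\right) 5\right)\right) v = -9 + \left(v + \left(-2 + 5 \left(-1 + v\right) \left(-3 + v\right)\right)\right) v = -9 + \left(-2 + v + 5 \left(-1 + v\right) \left(-3 + v\right)\right) v = -9 + v \left(-2 + v + 5 \left(-1 + v\right) \left(-3 + v\right)\right)$)
$Z{\left(X,E \right)} = 190$ ($Z{\left(X,E \right)} = -29 - -219 = -29 + 219 = 190$)
$Z{\left(218,F{\left(20 \right)} \right)} - 347645 = 190 - 347645 = -347455$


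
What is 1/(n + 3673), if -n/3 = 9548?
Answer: -1/24971 ≈ -4.0046e-5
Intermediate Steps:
n = -28644 (n = -3*9548 = -28644)
1/(n + 3673) = 1/(-28644 + 3673) = 1/(-24971) = -1/24971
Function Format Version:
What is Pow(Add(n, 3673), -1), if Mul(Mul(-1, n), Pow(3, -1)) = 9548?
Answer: Rational(-1, 24971) ≈ -4.0046e-5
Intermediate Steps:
n = -28644 (n = Mul(-3, 9548) = -28644)
Pow(Add(n, 3673), -1) = Pow(Add(-28644, 3673), -1) = Pow(-24971, -1) = Rational(-1, 24971)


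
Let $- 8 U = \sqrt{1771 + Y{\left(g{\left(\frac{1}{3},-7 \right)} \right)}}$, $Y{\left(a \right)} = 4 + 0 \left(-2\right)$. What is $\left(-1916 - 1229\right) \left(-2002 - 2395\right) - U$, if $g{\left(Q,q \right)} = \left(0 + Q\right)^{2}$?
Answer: $13828565 + \frac{5 \sqrt{71}}{8} \approx 1.3829 \cdot 10^{7}$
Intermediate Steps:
$g{\left(Q,q \right)} = Q^{2}$
$Y{\left(a \right)} = 4$ ($Y{\left(a \right)} = 4 + 0 = 4$)
$U = - \frac{5 \sqrt{71}}{8}$ ($U = - \frac{\sqrt{1771 + 4}}{8} = - \frac{\sqrt{1775}}{8} = - \frac{5 \sqrt{71}}{8} \approx -5.2663$)
$\left(-1916 - 1229\right) \left(-2002 - 2395\right) - U = \left(-1916 - 1229\right) \left(-2002 - 2395\right) - - \frac{5 \sqrt{71}}{8} = \left(-3145\right) \left(-4397\right) + \frac{5 \sqrt{71}}{8} = 13828565 + \frac{5 \sqrt{71}}{8}$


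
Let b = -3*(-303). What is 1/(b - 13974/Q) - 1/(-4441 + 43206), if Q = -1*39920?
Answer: 755598773/703609055655 ≈ 0.0010739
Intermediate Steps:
Q = -39920
b = 909
1/(b - 13974/Q) - 1/(-4441 + 43206) = 1/(909 - 13974/(-39920)) - 1/(-4441 + 43206) = 1/(909 - 13974*(-1/39920)) - 1/38765 = 1/(909 + 6987/19960) - 1*1/38765 = 1/(18150627/19960) - 1/38765 = 19960/18150627 - 1/38765 = 755598773/703609055655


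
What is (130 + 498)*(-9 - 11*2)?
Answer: -19468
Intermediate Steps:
(130 + 498)*(-9 - 11*2) = 628*(-9 - 22) = 628*(-31) = -19468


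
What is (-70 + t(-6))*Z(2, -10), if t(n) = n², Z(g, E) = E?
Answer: 340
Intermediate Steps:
(-70 + t(-6))*Z(2, -10) = (-70 + (-6)²)*(-10) = (-70 + 36)*(-10) = -34*(-10) = 340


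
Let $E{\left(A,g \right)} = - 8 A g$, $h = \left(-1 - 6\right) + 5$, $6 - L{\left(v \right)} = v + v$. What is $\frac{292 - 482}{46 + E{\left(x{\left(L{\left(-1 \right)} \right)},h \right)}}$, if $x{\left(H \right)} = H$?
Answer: $- \frac{95}{87} \approx -1.092$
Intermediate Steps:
$L{\left(v \right)} = 6 - 2 v$ ($L{\left(v \right)} = 6 - \left(v + v\right) = 6 - 2 v$)
$h = -2$ ($h = -7 + 5 = -2$)
$E{\left(A,g \right)} = - 8 A g$
$\frac{292 - 482}{46 + E{\left(x{\left(L{\left(-1 \right)} \right)},h \right)}} = \frac{292 - 482}{46 - 8 \left(6 - -2\right) \left(-2\right)} = - \frac{190}{46 - 8 \left(6 + 2\right) \left(-2\right)} = - \frac{190}{46 - 64 \left(-2\right)} = - \frac{190}{46 + 128} = - \frac{190}{174} = \left(-190\right) \frac{1}{174} = - \frac{95}{87}$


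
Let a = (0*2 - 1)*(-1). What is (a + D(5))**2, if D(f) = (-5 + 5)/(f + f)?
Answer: 1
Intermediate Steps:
D(f) = 0 (D(f) = 0/((2*f)) = 0*(1/(2*f)) = 0)
a = 1 (a = (0 - 1)*(-1) = -1*(-1) = 1)
(a + D(5))**2 = (1 + 0)**2 = 1**2 = 1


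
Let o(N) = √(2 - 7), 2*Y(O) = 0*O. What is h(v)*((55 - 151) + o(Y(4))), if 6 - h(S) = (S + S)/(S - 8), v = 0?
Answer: -576 + 6*I*√5 ≈ -576.0 + 13.416*I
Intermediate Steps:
Y(O) = 0 (Y(O) = (0*O)/2 = (½)*0 = 0)
h(S) = 6 - 2*S/(-8 + S) (h(S) = 6 - (S + S)/(S - 8) = 6 - 2*S/(-8 + S))
o(N) = I*√5 (o(N) = √(-5) = I*√5)
h(v)*((55 - 151) + o(Y(4))) = (4*(-12 + 0)/(-8 + 0))*((55 - 151) + I*√5) = (4*(-12)/(-8))*(-96 + I*√5) = (4*(-⅛)*(-12))*(-96 + I*√5) = 6*(-96 + I*√5) = -576 + 6*I*√5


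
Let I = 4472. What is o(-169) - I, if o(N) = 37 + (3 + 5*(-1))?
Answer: -4437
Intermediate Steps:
o(N) = 35 (o(N) = 37 + (3 - 5) = 37 - 2 = 35)
o(-169) - I = 35 - 1*4472 = 35 - 4472 = -4437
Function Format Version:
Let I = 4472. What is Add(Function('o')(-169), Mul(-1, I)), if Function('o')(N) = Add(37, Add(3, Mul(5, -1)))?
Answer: -4437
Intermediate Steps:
Function('o')(N) = 35 (Function('o')(N) = Add(37, Add(3, -5)) = Add(37, -2) = 35)
Add(Function('o')(-169), Mul(-1, I)) = Add(35, Mul(-1, 4472)) = Add(35, -4472) = -4437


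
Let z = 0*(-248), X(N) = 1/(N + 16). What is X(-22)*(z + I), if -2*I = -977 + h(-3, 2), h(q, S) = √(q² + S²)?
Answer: -977/12 + √13/12 ≈ -81.116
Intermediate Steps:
X(N) = 1/(16 + N)
h(q, S) = √(S² + q²)
z = 0
I = 977/2 - √13/2 (I = -(-977 + √(2² + (-3)²))/2 = -(-977 + √(4 + 9))/2 = -(-977 + √13)/2 = 977/2 - √13/2 ≈ 486.70)
X(-22)*(z + I) = (0 + (977/2 - √13/2))/(16 - 22) = (977/2 - √13/2)/(-6) = -(977/2 - √13/2)/6 = -977/12 + √13/12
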